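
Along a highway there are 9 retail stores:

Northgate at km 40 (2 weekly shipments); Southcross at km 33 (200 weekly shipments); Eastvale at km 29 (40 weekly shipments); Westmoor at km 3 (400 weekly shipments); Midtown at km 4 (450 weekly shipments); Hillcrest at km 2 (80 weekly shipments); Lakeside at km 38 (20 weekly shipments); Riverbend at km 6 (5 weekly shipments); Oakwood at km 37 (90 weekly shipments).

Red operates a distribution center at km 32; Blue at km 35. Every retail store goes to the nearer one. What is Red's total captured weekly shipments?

1175

The indifferent point is the midpoint (32+35)/2 = 33.5; retail stores left of it (closer to Red at 32) go to Red, those right go to Blue.
  Hillcrest at 2 (w=80) → Red
  Westmoor at 3 (w=400) → Red
  Midtown at 4 (w=450) → Red
  Riverbend at 6 (w=5) → Red
  Eastvale at 29 (w=40) → Red
  Southcross at 33 (w=200) → Red
  Oakwood at 37 (w=90) → Blue
  Lakeside at 38 (w=20) → Blue
  Northgate at 40 (w=2) → Blue
Red captures 1175; Blue captures 112.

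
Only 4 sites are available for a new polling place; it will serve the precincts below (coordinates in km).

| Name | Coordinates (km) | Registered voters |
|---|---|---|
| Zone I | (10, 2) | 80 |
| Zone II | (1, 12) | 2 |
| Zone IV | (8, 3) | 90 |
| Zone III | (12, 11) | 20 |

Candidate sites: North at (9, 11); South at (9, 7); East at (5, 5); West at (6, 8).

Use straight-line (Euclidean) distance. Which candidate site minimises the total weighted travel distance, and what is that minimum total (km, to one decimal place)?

South, total 897.9 km

Total weighted distance at each candidate:
  North (9, 11): total = 1526.2
  South (9, 7): total = 897.9
  East (5, 5): total = 991.5
  West (6, 8): total = 1208.5
Minimum is at South with total 897.9 km.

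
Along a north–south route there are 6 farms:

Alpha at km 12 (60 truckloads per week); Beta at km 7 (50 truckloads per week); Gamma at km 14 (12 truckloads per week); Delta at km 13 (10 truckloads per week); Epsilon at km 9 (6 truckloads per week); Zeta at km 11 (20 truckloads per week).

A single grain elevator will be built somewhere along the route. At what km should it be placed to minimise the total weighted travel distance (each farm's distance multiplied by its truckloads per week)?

x = 12

For a sum of weighted absolute distances on a line, the optimum is the weighted median (not the mean). Total weight W = 158; half-weight = 79.
Sort by position and accumulate weight:
  km 7 (Beta, w=50) → cum 50
  km 9 (Epsilon, w=6) → cum 56
  km 11 (Zeta, w=20) → cum 76
  km 12 (Alpha, w=60) → cum 136  ≥ 79 → median here
  km 13 (Delta, w=10) → cum 146
  km 14 (Gamma, w=12) → cum 158
Optimal location: km 12.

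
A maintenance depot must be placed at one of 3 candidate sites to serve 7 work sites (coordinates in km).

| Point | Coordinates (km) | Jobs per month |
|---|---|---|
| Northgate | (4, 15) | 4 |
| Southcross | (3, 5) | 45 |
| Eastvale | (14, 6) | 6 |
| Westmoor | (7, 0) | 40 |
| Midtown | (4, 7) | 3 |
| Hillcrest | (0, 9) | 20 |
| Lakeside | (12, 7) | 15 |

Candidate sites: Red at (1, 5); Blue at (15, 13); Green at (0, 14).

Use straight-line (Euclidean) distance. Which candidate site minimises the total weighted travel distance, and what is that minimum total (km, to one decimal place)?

Red, total 783.4 km

Total weighted distance at each candidate:
  Red (1, 5): total = 783.4
  Blue (15, 13): total = 1795.4
  Green (0, 14): total = 1498.8
Minimum is at Red with total 783.4 km.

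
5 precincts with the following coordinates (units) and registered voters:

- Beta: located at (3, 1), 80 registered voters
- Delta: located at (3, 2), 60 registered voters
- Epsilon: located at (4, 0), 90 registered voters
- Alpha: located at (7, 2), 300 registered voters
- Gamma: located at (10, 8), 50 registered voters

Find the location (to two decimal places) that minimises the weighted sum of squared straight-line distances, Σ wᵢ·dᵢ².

(5.83, 2.07)

The minimiser of Σwᵢ‖p−pᵢ‖² is the weighted centroid p* = (Σwᵢpᵢ)/(Σwᵢ).
Σwᵢ = 580.
Σwᵢxᵢ = 80·3 + 60·3 + 90·4 + 300·7 + 50·10 = 3380.
Σwᵢyᵢ = 80·1 + 60·2 + 90·0 + 300·2 + 50·8 = 1200.
x* = 3380/580 = 5.83, y* = 1200/580 = 2.07.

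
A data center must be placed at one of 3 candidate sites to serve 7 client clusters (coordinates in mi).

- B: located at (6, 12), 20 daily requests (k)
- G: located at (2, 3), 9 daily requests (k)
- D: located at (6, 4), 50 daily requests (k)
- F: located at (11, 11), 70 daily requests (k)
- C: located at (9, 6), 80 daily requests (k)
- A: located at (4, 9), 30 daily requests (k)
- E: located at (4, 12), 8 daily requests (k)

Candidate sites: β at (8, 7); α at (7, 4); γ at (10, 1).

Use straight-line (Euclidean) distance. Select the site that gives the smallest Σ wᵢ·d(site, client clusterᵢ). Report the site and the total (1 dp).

Total weighted distance at each candidate:
  β (8, 7): total = 1001.4
  α (7, 4): total = 1291.0
  γ (10, 1): total = 2070.0
Minimum is at β with total 1001.4 mi.

β, total 1001.4 mi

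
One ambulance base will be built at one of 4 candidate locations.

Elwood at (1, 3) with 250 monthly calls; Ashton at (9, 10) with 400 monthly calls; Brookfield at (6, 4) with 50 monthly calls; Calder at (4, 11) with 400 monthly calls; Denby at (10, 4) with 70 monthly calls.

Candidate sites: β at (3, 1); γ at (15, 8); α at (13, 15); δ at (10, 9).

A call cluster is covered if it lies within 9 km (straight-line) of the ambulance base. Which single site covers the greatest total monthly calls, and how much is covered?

Coverage radius r = 9 km; a point is covered iff (Δx)²+(Δy)² ≤ 9² = 81.
  β (3, 1): covers {Elwood, Brookfield, Denby} → 370
  γ (15, 8): covers {Ashton, Denby} → 470
  α (13, 15): covers {Ashton} → 400
  δ (10, 9): covers {Ashton, Brookfield, Calder, Denby} → 920
Maximum coverage at δ: 920 monthly calls.

δ, covering 920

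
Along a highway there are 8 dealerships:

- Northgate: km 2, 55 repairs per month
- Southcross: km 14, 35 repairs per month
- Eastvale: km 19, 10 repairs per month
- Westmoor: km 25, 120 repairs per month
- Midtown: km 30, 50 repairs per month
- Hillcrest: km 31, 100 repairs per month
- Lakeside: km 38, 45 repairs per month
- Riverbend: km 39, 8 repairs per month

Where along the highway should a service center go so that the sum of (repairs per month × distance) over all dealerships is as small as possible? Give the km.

x = 25

For a sum of weighted absolute distances on a line, the optimum is the weighted median (not the mean). Total weight W = 423; half-weight = 211.5.
Sort by position and accumulate weight:
  km 2 (Northgate, w=55) → cum 55
  km 14 (Southcross, w=35) → cum 90
  km 19 (Eastvale, w=10) → cum 100
  km 25 (Westmoor, w=120) → cum 220  ≥ 211.5 → median here
  km 30 (Midtown, w=50) → cum 270
  km 31 (Hillcrest, w=100) → cum 370
  km 38 (Lakeside, w=45) → cum 415
  km 39 (Riverbend, w=8) → cum 423
Optimal location: km 25.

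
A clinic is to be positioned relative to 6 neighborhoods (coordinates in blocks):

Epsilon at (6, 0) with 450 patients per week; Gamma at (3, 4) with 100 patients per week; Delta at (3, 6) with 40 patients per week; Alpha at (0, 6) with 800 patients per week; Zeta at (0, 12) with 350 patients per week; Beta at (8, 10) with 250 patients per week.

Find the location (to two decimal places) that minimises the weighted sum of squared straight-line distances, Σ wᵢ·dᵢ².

The minimiser of Σwᵢ‖p−pᵢ‖² is the weighted centroid p* = (Σwᵢpᵢ)/(Σwᵢ).
Σwᵢ = 1990.
Σwᵢxᵢ = 450·6 + 100·3 + 40·3 + 800·0 + 350·0 + 250·8 = 5120.
Σwᵢyᵢ = 450·0 + 100·4 + 40·6 + 800·6 + 350·12 + 250·10 = 12140.
x* = 5120/1990 = 2.57, y* = 12140/1990 = 6.10.

(2.57, 6.10)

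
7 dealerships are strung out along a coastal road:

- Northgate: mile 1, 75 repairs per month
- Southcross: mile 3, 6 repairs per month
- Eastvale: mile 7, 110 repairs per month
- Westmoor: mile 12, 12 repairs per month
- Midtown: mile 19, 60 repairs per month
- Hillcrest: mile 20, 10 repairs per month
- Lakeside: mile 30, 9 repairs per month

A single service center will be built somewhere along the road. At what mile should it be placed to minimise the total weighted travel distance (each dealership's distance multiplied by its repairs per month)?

For a sum of weighted absolute distances on a line, the optimum is the weighted median (not the mean). Total weight W = 282; half-weight = 141.
Sort by position and accumulate weight:
  mile 1 (Northgate, w=75) → cum 75
  mile 3 (Southcross, w=6) → cum 81
  mile 7 (Eastvale, w=110) → cum 191  ≥ 141 → median here
  mile 12 (Westmoor, w=12) → cum 203
  mile 19 (Midtown, w=60) → cum 263
  mile 20 (Hillcrest, w=10) → cum 273
  mile 30 (Lakeside, w=9) → cum 282
Optimal location: mile 7.

x = 7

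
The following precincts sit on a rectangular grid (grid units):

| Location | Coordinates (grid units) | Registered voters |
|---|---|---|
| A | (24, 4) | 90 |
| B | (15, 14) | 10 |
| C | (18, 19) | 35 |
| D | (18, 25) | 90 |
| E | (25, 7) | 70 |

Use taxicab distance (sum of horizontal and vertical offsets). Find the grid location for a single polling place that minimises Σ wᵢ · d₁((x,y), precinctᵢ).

Manhattan distance separates: Σwᵢ(|x−xᵢ|+|y−yᵢ|) = Σwᵢ|x−xᵢ| + Σwᵢ|y−yᵢ|, so x and y are optimised independently as 1-D weighted medians.
Total weight W = 295; half = 147.5.
x-coordinate, sorted with cumulative weight:
  x=15 (B, w=10) cum 10
  x=18 (C, w=35) cum 45
  x=18 (D, w=90) cum 135
  x=24 (A, w=90) cum 225  ← median
  x=25 (E, w=70) cum 295
⇒ x* = 24
y-coordinate, sorted with cumulative weight:
  y=4 (A, w=90) cum 90
  y=7 (E, w=70) cum 160  ← median
  y=14 (B, w=10) cum 170
  y=19 (C, w=35) cum 205
  y=25 (D, w=90) cum 295
⇒ y* = 7

(24, 7)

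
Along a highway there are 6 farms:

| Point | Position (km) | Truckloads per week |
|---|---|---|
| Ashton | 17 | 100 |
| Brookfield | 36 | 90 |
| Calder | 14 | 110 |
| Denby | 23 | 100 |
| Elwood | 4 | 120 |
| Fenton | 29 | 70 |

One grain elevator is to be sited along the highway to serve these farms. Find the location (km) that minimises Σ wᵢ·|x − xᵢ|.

x = 17

For a sum of weighted absolute distances on a line, the optimum is the weighted median (not the mean). Total weight W = 590; half-weight = 295.
Sort by position and accumulate weight:
  km 4 (Elwood, w=120) → cum 120
  km 14 (Calder, w=110) → cum 230
  km 17 (Ashton, w=100) → cum 330  ≥ 295 → median here
  km 23 (Denby, w=100) → cum 430
  km 29 (Fenton, w=70) → cum 500
  km 36 (Brookfield, w=90) → cum 590
Optimal location: km 17.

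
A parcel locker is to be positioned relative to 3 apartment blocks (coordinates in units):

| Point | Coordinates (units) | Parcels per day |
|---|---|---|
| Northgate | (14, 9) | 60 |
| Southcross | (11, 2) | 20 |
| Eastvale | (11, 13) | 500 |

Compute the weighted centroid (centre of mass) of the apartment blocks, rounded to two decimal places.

The minimiser of Σwᵢ‖p−pᵢ‖² is the weighted centroid p* = (Σwᵢpᵢ)/(Σwᵢ).
Σwᵢ = 580.
Σwᵢxᵢ = 60·14 + 20·11 + 500·11 = 6560.
Σwᵢyᵢ = 60·9 + 20·2 + 500·13 = 7080.
x* = 6560/580 = 11.31, y* = 7080/580 = 12.21.

(11.31, 12.21)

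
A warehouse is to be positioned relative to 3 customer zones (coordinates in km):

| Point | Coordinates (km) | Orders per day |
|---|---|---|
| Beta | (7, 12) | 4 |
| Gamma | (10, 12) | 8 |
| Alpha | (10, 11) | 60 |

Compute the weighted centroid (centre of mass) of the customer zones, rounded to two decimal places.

The minimiser of Σwᵢ‖p−pᵢ‖² is the weighted centroid p* = (Σwᵢpᵢ)/(Σwᵢ).
Σwᵢ = 72.
Σwᵢxᵢ = 4·7 + 8·10 + 60·10 = 708.
Σwᵢyᵢ = 4·12 + 8·12 + 60·11 = 804.
x* = 708/72 = 9.83, y* = 804/72 = 11.17.

(9.83, 11.17)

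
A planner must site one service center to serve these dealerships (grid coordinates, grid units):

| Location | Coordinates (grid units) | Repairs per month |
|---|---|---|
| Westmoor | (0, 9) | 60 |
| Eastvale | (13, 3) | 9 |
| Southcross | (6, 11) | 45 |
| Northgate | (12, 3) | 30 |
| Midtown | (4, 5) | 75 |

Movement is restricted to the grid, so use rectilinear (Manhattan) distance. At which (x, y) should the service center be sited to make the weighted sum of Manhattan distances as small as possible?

Manhattan distance separates: Σwᵢ(|x−xᵢ|+|y−yᵢ|) = Σwᵢ|x−xᵢ| + Σwᵢ|y−yᵢ|, so x and y are optimised independently as 1-D weighted medians.
Total weight W = 219; half = 109.5.
x-coordinate, sorted with cumulative weight:
  x=0 (Westmoor, w=60) cum 60
  x=4 (Midtown, w=75) cum 135  ← median
  x=6 (Southcross, w=45) cum 180
  x=12 (Northgate, w=30) cum 210
  x=13 (Eastvale, w=9) cum 219
⇒ x* = 4
y-coordinate, sorted with cumulative weight:
  y=3 (Eastvale, w=9) cum 9
  y=3 (Northgate, w=30) cum 39
  y=5 (Midtown, w=75) cum 114  ← median
  y=9 (Westmoor, w=60) cum 174
  y=11 (Southcross, w=45) cum 219
⇒ y* = 5

(4, 5)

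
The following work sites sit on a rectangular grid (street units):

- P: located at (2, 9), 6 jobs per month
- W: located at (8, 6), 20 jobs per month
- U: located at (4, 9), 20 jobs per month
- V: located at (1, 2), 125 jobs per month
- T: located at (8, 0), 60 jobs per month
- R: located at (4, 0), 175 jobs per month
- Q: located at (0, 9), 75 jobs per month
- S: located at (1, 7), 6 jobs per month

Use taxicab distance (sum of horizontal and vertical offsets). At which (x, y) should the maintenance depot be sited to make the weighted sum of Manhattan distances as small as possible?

Manhattan distance separates: Σwᵢ(|x−xᵢ|+|y−yᵢ|) = Σwᵢ|x−xᵢ| + Σwᵢ|y−yᵢ|, so x and y are optimised independently as 1-D weighted medians.
Total weight W = 487; half = 243.5.
x-coordinate, sorted with cumulative weight:
  x=0 (Q, w=75) cum 75
  x=1 (V, w=125) cum 200
  x=1 (S, w=6) cum 206
  x=2 (P, w=6) cum 212
  x=4 (U, w=20) cum 232
  x=4 (R, w=175) cum 407  ← median
  x=8 (W, w=20) cum 427
  x=8 (T, w=60) cum 487
⇒ x* = 4
y-coordinate, sorted with cumulative weight:
  y=0 (T, w=60) cum 60
  y=0 (R, w=175) cum 235
  y=2 (V, w=125) cum 360  ← median
  y=6 (W, w=20) cum 380
  y=7 (S, w=6) cum 386
  y=9 (P, w=6) cum 392
  y=9 (U, w=20) cum 412
  y=9 (Q, w=75) cum 487
⇒ y* = 2

(4, 2)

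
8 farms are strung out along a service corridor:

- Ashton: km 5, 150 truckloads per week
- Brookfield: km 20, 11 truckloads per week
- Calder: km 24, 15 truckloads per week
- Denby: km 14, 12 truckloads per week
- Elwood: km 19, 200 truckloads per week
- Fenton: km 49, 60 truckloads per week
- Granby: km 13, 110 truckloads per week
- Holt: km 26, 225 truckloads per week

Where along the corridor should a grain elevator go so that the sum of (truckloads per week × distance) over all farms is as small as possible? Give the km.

For a sum of weighted absolute distances on a line, the optimum is the weighted median (not the mean). Total weight W = 783; half-weight = 391.5.
Sort by position and accumulate weight:
  km 5 (Ashton, w=150) → cum 150
  km 13 (Granby, w=110) → cum 260
  km 14 (Denby, w=12) → cum 272
  km 19 (Elwood, w=200) → cum 472  ≥ 391.5 → median here
  km 20 (Brookfield, w=11) → cum 483
  km 24 (Calder, w=15) → cum 498
  km 26 (Holt, w=225) → cum 723
  km 49 (Fenton, w=60) → cum 783
Optimal location: km 19.

x = 19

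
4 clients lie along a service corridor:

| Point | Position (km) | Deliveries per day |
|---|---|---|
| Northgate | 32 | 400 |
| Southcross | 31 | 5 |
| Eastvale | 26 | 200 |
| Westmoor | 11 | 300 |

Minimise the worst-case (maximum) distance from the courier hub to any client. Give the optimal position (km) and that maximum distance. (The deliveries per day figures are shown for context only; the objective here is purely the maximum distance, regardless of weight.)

location 21.5, max distance 10.5

The 1-center on a line is the midpoint of the two extreme points: leftmost at 11, rightmost at 32.
Optimal location = (11 + 32)/2 = 21.5; maximum distance = (32 − 11)/2 = 10.5.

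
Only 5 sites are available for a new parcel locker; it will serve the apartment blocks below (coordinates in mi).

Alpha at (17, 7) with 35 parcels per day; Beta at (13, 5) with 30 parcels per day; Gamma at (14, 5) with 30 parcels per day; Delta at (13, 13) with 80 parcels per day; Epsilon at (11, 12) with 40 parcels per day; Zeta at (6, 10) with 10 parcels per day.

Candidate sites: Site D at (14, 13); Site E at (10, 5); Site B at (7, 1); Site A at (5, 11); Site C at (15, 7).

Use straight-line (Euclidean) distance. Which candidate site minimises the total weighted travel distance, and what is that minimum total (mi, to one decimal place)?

Total weighted distance at each candidate:
  Site D (14, 13): total = 1008.6
  Site E (10, 5): total = 1495.2
  Site B (7, 1): total = 2498.4
  Site A (5, 11): total = 1984.4
  Site C (15, 7): total = 1078.9
Minimum is at Site D with total 1008.6 mi.

Site D, total 1008.6 mi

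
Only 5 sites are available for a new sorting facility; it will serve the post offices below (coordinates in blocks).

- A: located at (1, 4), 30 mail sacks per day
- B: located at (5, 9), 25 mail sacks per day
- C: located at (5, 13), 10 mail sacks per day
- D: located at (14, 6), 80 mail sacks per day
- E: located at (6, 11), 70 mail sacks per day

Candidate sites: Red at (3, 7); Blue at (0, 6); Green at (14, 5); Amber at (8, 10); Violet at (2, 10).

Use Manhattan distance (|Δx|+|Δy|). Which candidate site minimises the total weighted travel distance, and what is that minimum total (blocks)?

Total weighted distance at each candidate:
  Red (3, 7): total = 1780
  Blue (0, 6): total = 2300
  Green (14, 5): total = 1975
  Amber (8, 10): total = 1560
  Violet (2, 10): total = 2000
Minimum is at Amber with total 1560 blocks.

Amber, total 1560 blocks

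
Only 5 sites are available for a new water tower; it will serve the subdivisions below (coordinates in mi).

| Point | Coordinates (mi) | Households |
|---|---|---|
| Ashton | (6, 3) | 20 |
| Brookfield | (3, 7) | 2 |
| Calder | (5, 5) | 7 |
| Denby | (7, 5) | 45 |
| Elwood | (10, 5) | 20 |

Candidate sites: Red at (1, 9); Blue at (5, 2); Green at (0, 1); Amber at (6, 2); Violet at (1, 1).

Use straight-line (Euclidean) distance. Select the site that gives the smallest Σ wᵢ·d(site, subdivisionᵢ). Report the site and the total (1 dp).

Total weighted distance at each candidate:
  Red (1, 9): total = 722.9
  Blue (5, 2): total = 338.9
  Green (0, 1): total = 762.9
  Amber (6, 2): total = 296.1
  Violet (1, 1): total = 681.4
Minimum is at Amber with total 296.1 mi.

Amber, total 296.1 mi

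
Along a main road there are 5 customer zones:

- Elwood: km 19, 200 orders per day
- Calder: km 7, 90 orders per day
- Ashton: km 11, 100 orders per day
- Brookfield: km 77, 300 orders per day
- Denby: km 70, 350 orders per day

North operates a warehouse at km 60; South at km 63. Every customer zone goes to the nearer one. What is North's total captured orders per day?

390

The indifferent point is the midpoint (60+63)/2 = 61.5; customer zones left of it (closer to North at 60) go to North, those right go to South.
  Calder at 7 (w=90) → North
  Ashton at 11 (w=100) → North
  Elwood at 19 (w=200) → North
  Denby at 70 (w=350) → South
  Brookfield at 77 (w=300) → South
North captures 390; South captures 650.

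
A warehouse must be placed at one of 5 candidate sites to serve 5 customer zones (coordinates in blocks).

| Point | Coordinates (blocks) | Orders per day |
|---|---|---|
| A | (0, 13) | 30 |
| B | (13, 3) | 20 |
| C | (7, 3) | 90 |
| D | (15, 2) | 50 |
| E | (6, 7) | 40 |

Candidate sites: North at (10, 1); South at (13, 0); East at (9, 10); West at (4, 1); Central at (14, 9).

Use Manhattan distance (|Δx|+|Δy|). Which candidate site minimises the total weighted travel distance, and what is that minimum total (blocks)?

North, total 1910 blocks

Total weighted distance at each candidate:
  North (10, 1): total = 1910
  South (13, 0): total = 2410
  East (9, 10): total = 2330
  West (4, 1): total = 2070
  Central (14, 9): total = 2650
Minimum is at North with total 1910 blocks.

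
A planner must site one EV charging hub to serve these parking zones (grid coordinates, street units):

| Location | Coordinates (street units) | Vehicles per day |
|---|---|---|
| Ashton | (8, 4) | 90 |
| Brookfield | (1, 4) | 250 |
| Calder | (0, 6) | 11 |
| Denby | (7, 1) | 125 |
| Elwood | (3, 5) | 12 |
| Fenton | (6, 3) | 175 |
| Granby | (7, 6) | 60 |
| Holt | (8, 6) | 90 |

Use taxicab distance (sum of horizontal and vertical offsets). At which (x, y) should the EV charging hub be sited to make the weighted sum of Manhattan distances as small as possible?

(6, 4)

Manhattan distance separates: Σwᵢ(|x−xᵢ|+|y−yᵢ|) = Σwᵢ|x−xᵢ| + Σwᵢ|y−yᵢ|, so x and y are optimised independently as 1-D weighted medians.
Total weight W = 813; half = 406.5.
x-coordinate, sorted with cumulative weight:
  x=0 (Calder, w=11) cum 11
  x=1 (Brookfield, w=250) cum 261
  x=3 (Elwood, w=12) cum 273
  x=6 (Fenton, w=175) cum 448  ← median
  x=7 (Denby, w=125) cum 573
  x=7 (Granby, w=60) cum 633
  x=8 (Ashton, w=90) cum 723
  x=8 (Holt, w=90) cum 813
⇒ x* = 6
y-coordinate, sorted with cumulative weight:
  y=1 (Denby, w=125) cum 125
  y=3 (Fenton, w=175) cum 300
  y=4 (Ashton, w=90) cum 390
  y=4 (Brookfield, w=250) cum 640  ← median
  y=5 (Elwood, w=12) cum 652
  y=6 (Calder, w=11) cum 663
  y=6 (Granby, w=60) cum 723
  y=6 (Holt, w=90) cum 813
⇒ y* = 4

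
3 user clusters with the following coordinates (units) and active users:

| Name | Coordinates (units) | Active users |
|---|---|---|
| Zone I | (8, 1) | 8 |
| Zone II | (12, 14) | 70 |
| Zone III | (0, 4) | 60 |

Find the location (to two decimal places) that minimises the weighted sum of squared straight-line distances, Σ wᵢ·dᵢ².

The minimiser of Σwᵢ‖p−pᵢ‖² is the weighted centroid p* = (Σwᵢpᵢ)/(Σwᵢ).
Σwᵢ = 138.
Σwᵢxᵢ = 8·8 + 70·12 + 60·0 = 904.
Σwᵢyᵢ = 8·1 + 70·14 + 60·4 = 1228.
x* = 904/138 = 6.55, y* = 1228/138 = 8.90.

(6.55, 8.90)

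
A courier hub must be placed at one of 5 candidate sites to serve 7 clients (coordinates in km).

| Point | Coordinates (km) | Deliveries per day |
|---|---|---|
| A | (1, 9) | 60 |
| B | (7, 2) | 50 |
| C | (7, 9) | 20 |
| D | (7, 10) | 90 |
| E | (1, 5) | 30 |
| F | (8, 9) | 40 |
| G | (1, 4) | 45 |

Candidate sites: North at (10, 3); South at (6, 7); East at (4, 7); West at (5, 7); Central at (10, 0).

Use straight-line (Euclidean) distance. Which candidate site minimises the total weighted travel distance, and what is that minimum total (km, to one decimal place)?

Total weighted distance at each candidate:
  North (10, 3): total = 2563.8
  South (6, 7): total = 1444.5
  East (4, 7): total = 1439.8
  West (5, 7): total = 1422.0
  Central (10, 0): total = 3194.2
Minimum is at West with total 1422.0 km.

West, total 1422.0 km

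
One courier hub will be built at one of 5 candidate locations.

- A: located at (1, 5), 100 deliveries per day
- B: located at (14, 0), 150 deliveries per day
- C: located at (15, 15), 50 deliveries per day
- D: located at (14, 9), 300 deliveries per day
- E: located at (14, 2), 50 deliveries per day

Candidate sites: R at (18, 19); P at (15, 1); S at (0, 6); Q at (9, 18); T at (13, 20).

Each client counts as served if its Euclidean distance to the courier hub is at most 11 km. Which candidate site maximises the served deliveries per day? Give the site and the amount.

P, covering 500

Coverage radius r = 11 km; a point is covered iff (Δx)²+(Δy)² ≤ 11² = 121.
  R (18, 19): covers {C, D} → 350
  P (15, 1): covers {B, D, E} → 500
  S (0, 6): covers {A} → 100
  Q (9, 18): covers {C, D} → 350
  T (13, 20): covers {C} → 50
Maximum coverage at P: 500 deliveries per day.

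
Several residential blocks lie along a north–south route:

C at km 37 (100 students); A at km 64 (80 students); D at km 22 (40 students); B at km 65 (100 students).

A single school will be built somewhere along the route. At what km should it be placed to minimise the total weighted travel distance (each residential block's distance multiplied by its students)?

x = 64

For a sum of weighted absolute distances on a line, the optimum is the weighted median (not the mean). Total weight W = 320; half-weight = 160.
Sort by position and accumulate weight:
  km 22 (D, w=40) → cum 40
  km 37 (C, w=100) → cum 140
  km 64 (A, w=80) → cum 220  ≥ 160 → median here
  km 65 (B, w=100) → cum 320
Optimal location: km 64.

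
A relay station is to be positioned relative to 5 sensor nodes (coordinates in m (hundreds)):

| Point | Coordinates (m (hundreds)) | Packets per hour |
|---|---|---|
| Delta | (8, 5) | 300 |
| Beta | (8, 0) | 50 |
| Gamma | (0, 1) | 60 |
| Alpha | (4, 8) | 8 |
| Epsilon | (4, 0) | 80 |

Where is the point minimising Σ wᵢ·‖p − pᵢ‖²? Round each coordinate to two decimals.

(6.33, 3.26)

The minimiser of Σwᵢ‖p−pᵢ‖² is the weighted centroid p* = (Σwᵢpᵢ)/(Σwᵢ).
Σwᵢ = 498.
Σwᵢxᵢ = 300·8 + 50·8 + 60·0 + 8·4 + 80·4 = 3152.
Σwᵢyᵢ = 300·5 + 50·0 + 60·1 + 8·8 + 80·0 = 1624.
x* = 3152/498 = 6.33, y* = 1624/498 = 3.26.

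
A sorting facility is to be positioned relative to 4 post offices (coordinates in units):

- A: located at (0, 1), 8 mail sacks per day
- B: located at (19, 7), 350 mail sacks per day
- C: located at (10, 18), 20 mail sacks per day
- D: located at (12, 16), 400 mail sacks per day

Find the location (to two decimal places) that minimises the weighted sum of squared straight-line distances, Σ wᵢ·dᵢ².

The minimiser of Σwᵢ‖p−pᵢ‖² is the weighted centroid p* = (Σwᵢpᵢ)/(Σwᵢ).
Σwᵢ = 778.
Σwᵢxᵢ = 8·0 + 350·19 + 20·10 + 400·12 = 11650.
Σwᵢyᵢ = 8·1 + 350·7 + 20·18 + 400·16 = 9218.
x* = 11650/778 = 14.97, y* = 9218/778 = 11.85.

(14.97, 11.85)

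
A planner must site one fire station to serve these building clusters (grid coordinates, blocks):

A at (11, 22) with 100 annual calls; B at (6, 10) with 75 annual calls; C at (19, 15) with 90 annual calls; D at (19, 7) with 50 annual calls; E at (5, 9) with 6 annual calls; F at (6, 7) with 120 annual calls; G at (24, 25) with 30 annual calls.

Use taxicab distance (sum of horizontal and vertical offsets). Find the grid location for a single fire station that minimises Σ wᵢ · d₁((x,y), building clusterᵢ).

(11, 10)

Manhattan distance separates: Σwᵢ(|x−xᵢ|+|y−yᵢ|) = Σwᵢ|x−xᵢ| + Σwᵢ|y−yᵢ|, so x and y are optimised independently as 1-D weighted medians.
Total weight W = 471; half = 235.5.
x-coordinate, sorted with cumulative weight:
  x=5 (E, w=6) cum 6
  x=6 (B, w=75) cum 81
  x=6 (F, w=120) cum 201
  x=11 (A, w=100) cum 301  ← median
  x=19 (C, w=90) cum 391
  x=19 (D, w=50) cum 441
  x=24 (G, w=30) cum 471
⇒ x* = 11
y-coordinate, sorted with cumulative weight:
  y=7 (D, w=50) cum 50
  y=7 (F, w=120) cum 170
  y=9 (E, w=6) cum 176
  y=10 (B, w=75) cum 251  ← median
  y=15 (C, w=90) cum 341
  y=22 (A, w=100) cum 441
  y=25 (G, w=30) cum 471
⇒ y* = 10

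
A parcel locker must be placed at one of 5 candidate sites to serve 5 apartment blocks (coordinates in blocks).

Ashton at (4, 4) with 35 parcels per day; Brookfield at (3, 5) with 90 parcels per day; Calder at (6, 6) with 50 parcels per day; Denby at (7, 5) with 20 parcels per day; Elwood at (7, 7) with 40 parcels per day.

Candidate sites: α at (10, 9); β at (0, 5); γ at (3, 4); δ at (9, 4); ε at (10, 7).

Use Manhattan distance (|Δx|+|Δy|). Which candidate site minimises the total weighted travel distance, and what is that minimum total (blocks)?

γ, total 755 blocks

Total weighted distance at each candidate:
  α (10, 9): total = 2065
  β (0, 5): total = 1295
  γ (3, 4): total = 755
  δ (9, 4): total = 1315
  ε (10, 7): total = 1595
Minimum is at γ with total 755 blocks.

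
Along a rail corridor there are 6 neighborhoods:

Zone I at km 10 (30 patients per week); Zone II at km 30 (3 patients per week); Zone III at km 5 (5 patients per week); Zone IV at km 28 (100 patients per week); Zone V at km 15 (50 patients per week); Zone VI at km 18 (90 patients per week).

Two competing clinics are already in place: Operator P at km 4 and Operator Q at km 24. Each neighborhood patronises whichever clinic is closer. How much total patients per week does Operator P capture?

35

The indifferent point is the midpoint (4+24)/2 = 14; neighborhoods left of it (closer to Operator P at 4) go to Operator P, those right go to Operator Q.
  Zone III at 5 (w=5) → Operator P
  Zone I at 10 (w=30) → Operator P
  Zone V at 15 (w=50) → Operator Q
  Zone VI at 18 (w=90) → Operator Q
  Zone IV at 28 (w=100) → Operator Q
  Zone II at 30 (w=3) → Operator Q
Operator P captures 35; Operator Q captures 243.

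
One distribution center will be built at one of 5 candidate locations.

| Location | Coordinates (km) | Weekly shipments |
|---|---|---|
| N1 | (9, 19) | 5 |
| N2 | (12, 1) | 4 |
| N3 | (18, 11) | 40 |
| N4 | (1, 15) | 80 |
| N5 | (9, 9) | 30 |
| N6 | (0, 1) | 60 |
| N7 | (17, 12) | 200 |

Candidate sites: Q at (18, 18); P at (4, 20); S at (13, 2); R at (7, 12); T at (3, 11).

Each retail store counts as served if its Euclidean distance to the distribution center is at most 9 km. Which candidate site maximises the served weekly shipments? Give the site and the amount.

Coverage radius r = 9 km; a point is covered iff (Δx)²+(Δy)² ≤ 9² = 81.
  Q (18, 18): covers {N3, N7} → 240
  P (4, 20): covers {N1, N4} → 85
  S (13, 2): covers {N2, N5} → 34
  R (7, 12): covers {N1, N4, N5} → 115
  T (3, 11): covers {N4, N5} → 110
Maximum coverage at Q: 240 weekly shipments.

Q, covering 240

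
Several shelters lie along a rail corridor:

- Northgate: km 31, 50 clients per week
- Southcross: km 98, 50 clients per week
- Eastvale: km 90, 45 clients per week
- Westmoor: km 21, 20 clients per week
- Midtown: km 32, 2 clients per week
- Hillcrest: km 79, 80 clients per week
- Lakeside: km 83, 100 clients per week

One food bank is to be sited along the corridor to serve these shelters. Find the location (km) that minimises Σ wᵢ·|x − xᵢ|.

x = 83

For a sum of weighted absolute distances on a line, the optimum is the weighted median (not the mean). Total weight W = 347; half-weight = 173.5.
Sort by position and accumulate weight:
  km 21 (Westmoor, w=20) → cum 20
  km 31 (Northgate, w=50) → cum 70
  km 32 (Midtown, w=2) → cum 72
  km 79 (Hillcrest, w=80) → cum 152
  km 83 (Lakeside, w=100) → cum 252  ≥ 173.5 → median here
  km 90 (Eastvale, w=45) → cum 297
  km 98 (Southcross, w=50) → cum 347
Optimal location: km 83.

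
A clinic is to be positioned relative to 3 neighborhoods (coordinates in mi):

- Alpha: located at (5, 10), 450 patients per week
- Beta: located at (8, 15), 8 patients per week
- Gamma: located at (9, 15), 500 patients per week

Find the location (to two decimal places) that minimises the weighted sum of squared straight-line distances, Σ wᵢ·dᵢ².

(7.11, 12.65)

The minimiser of Σwᵢ‖p−pᵢ‖² is the weighted centroid p* = (Σwᵢpᵢ)/(Σwᵢ).
Σwᵢ = 958.
Σwᵢxᵢ = 450·5 + 8·8 + 500·9 = 6814.
Σwᵢyᵢ = 450·10 + 8·15 + 500·15 = 12120.
x* = 6814/958 = 7.11, y* = 12120/958 = 12.65.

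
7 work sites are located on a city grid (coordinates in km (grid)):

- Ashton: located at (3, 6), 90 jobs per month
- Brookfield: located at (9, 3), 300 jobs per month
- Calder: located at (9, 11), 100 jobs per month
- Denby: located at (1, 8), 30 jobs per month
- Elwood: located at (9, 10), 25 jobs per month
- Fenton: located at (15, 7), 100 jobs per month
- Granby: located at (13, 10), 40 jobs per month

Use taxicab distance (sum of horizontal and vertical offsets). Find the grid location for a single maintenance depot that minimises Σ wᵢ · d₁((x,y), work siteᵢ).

(9, 6)

Manhattan distance separates: Σwᵢ(|x−xᵢ|+|y−yᵢ|) = Σwᵢ|x−xᵢ| + Σwᵢ|y−yᵢ|, so x and y are optimised independently as 1-D weighted medians.
Total weight W = 685; half = 342.5.
x-coordinate, sorted with cumulative weight:
  x=1 (Denby, w=30) cum 30
  x=3 (Ashton, w=90) cum 120
  x=9 (Brookfield, w=300) cum 420  ← median
  x=9 (Calder, w=100) cum 520
  x=9 (Elwood, w=25) cum 545
  x=13 (Granby, w=40) cum 585
  x=15 (Fenton, w=100) cum 685
⇒ x* = 9
y-coordinate, sorted with cumulative weight:
  y=3 (Brookfield, w=300) cum 300
  y=6 (Ashton, w=90) cum 390  ← median
  y=7 (Fenton, w=100) cum 490
  y=8 (Denby, w=30) cum 520
  y=10 (Elwood, w=25) cum 545
  y=10 (Granby, w=40) cum 585
  y=11 (Calder, w=100) cum 685
⇒ y* = 6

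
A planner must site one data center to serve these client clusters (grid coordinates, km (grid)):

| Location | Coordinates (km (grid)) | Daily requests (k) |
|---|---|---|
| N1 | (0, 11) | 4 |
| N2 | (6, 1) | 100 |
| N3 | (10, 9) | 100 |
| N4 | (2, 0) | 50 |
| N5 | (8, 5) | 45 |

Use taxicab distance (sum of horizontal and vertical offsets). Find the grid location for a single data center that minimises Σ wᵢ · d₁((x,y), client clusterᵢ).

Manhattan distance separates: Σwᵢ(|x−xᵢ|+|y−yᵢ|) = Σwᵢ|x−xᵢ| + Σwᵢ|y−yᵢ|, so x and y are optimised independently as 1-D weighted medians.
Total weight W = 299; half = 149.5.
x-coordinate, sorted with cumulative weight:
  x=0 (N1, w=4) cum 4
  x=2 (N4, w=50) cum 54
  x=6 (N2, w=100) cum 154  ← median
  x=8 (N5, w=45) cum 199
  x=10 (N3, w=100) cum 299
⇒ x* = 6
y-coordinate, sorted with cumulative weight:
  y=0 (N4, w=50) cum 50
  y=1 (N2, w=100) cum 150  ← median
  y=5 (N5, w=45) cum 195
  y=9 (N3, w=100) cum 295
  y=11 (N1, w=4) cum 299
⇒ y* = 1

(6, 1)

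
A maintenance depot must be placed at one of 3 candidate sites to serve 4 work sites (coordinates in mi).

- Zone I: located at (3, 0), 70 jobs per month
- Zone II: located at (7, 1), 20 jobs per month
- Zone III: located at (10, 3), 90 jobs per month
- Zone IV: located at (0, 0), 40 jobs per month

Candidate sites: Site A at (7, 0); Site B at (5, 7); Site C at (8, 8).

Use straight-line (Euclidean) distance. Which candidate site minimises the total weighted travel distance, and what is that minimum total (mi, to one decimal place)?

Site A, total 961.8 mi

Total weighted distance at each candidate:
  Site A (7, 0): total = 961.8
  Site B (5, 7): total = 1556.5
  Site C (8, 8): total = 1739.0
Minimum is at Site A with total 961.8 mi.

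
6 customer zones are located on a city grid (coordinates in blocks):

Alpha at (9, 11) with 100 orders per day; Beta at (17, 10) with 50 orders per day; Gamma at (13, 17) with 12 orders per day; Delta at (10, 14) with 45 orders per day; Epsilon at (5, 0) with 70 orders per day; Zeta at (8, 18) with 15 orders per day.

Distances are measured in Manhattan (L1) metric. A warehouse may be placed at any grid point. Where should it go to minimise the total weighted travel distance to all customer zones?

Manhattan distance separates: Σwᵢ(|x−xᵢ|+|y−yᵢ|) = Σwᵢ|x−xᵢ| + Σwᵢ|y−yᵢ|, so x and y are optimised independently as 1-D weighted medians.
Total weight W = 292; half = 146.
x-coordinate, sorted with cumulative weight:
  x=5 (Epsilon, w=70) cum 70
  x=8 (Zeta, w=15) cum 85
  x=9 (Alpha, w=100) cum 185  ← median
  x=10 (Delta, w=45) cum 230
  x=13 (Gamma, w=12) cum 242
  x=17 (Beta, w=50) cum 292
⇒ x* = 9
y-coordinate, sorted with cumulative weight:
  y=0 (Epsilon, w=70) cum 70
  y=10 (Beta, w=50) cum 120
  y=11 (Alpha, w=100) cum 220  ← median
  y=14 (Delta, w=45) cum 265
  y=17 (Gamma, w=12) cum 277
  y=18 (Zeta, w=15) cum 292
⇒ y* = 11

(9, 11)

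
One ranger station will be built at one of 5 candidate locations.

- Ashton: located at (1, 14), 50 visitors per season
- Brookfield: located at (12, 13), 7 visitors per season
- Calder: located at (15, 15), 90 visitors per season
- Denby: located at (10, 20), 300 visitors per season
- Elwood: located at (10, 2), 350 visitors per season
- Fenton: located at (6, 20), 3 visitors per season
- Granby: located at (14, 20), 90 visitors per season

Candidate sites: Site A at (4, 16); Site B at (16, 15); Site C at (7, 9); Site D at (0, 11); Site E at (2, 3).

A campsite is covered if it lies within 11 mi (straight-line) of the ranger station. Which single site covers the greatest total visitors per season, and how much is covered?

Site C, covering 497

Coverage radius r = 11 mi; a point is covered iff (Δx)²+(Δy)² ≤ 11² = 121.
  Site A (4, 16): covers {Ashton, Brookfield, Denby, Fenton, Granby} → 450
  Site B (16, 15): covers {Brookfield, Calder, Denby, Granby} → 487
  Site C (7, 9): covers {Ashton, Brookfield, Calder, Elwood} → 497
  Site D (0, 11): covers {Ashton, Fenton} → 53
  Site E (2, 3): covers {Elwood} → 350
Maximum coverage at Site C: 497 visitors per season.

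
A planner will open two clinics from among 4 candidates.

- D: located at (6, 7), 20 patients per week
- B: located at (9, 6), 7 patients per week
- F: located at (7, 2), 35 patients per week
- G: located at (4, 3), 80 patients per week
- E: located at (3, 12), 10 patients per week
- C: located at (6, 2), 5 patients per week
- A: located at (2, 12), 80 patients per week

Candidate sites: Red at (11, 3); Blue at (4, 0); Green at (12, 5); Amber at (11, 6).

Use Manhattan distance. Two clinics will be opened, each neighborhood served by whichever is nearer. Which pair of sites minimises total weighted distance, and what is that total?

{Blue, Amber}, total 1819

Evaluate every pair (each demand assigned to the nearer of the two):
  {Blue, Amber}: total = 1819
  {Blue, Green}: total = 1873
  {Red, Blue}: total = 1900
  {Red, Amber}: total = 2239
  {Red, Green}: total = 2473
  {Green, Amber}: total = 2599
Best pair: {Blue, Amber} with total 1819.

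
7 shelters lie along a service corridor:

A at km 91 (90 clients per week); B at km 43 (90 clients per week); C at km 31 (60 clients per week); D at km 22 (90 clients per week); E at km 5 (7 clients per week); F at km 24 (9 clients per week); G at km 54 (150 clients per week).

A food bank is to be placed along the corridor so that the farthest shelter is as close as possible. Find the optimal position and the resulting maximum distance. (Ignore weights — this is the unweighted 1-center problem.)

The 1-center on a line is the midpoint of the two extreme points: leftmost at 5, rightmost at 91.
Optimal location = (5 + 91)/2 = 48; maximum distance = (91 − 5)/2 = 43.

location 48, max distance 43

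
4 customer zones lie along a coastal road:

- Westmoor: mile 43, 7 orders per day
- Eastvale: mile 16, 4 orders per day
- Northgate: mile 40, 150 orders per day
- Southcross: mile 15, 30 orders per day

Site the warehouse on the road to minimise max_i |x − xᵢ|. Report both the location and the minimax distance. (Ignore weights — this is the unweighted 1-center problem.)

The 1-center on a line is the midpoint of the two extreme points: leftmost at 15, rightmost at 43.
Optimal location = (15 + 43)/2 = 29; maximum distance = (43 − 15)/2 = 14.

location 29, max distance 14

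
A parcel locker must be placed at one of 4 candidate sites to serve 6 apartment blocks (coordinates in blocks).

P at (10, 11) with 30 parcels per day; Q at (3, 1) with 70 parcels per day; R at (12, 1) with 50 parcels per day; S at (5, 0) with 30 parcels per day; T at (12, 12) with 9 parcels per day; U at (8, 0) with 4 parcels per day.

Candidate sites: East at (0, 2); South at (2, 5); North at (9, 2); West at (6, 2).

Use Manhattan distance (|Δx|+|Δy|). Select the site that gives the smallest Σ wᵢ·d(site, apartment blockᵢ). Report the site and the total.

Total weighted distance at each candidate:
  East (0, 2): total = 1948
  South (2, 5): total = 1907
  North (9, 2): total = 1299
  West (6, 2): total = 1270
Minimum is at West with total 1270 blocks.

West, total 1270 blocks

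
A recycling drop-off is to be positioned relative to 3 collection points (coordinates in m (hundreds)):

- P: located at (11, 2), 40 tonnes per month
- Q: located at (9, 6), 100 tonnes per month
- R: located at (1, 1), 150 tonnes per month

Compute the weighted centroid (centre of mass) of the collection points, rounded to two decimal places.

(5.14, 2.86)

The minimiser of Σwᵢ‖p−pᵢ‖² is the weighted centroid p* = (Σwᵢpᵢ)/(Σwᵢ).
Σwᵢ = 290.
Σwᵢxᵢ = 40·11 + 100·9 + 150·1 = 1490.
Σwᵢyᵢ = 40·2 + 100·6 + 150·1 = 830.
x* = 1490/290 = 5.14, y* = 830/290 = 2.86.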